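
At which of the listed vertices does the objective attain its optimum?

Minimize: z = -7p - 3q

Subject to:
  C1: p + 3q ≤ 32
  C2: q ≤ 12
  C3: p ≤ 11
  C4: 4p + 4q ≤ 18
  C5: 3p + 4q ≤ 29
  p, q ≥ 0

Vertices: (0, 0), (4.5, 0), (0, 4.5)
Evaluating z = -7p - 3q at each vertex:
  (0, 0): z = 0
  (4.5, 0): z = -31.5
  (0, 4.5): z = -13.5

The smallest value is z = -31.5, attained at (4.5, 0).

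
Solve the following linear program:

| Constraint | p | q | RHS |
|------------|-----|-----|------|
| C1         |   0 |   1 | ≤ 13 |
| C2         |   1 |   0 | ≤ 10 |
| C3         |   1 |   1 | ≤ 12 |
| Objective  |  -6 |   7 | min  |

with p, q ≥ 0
p = 10, q = 0, z = -60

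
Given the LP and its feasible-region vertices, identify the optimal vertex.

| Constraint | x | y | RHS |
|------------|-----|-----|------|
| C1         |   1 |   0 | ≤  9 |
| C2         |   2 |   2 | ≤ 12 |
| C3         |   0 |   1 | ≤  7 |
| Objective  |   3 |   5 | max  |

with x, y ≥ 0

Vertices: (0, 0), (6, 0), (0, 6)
Evaluating z = 3x + 5y at each vertex:
  (0, 0): z = 0
  (6, 0): z = 18
  (0, 6): z = 30

The largest value is z = 30, attained at (0, 6).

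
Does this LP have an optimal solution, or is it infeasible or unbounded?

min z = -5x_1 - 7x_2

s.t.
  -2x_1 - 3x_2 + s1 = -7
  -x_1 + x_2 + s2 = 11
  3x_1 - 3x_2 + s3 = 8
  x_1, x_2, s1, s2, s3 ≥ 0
Feasible point: (0, 3) satisfies every constraint, so the LP is feasible.
Direction d = (1, 1): for each constraint row a, a·d ≤ 0 —
  (-2)(1) + (-3)(1) = -5 ≤ 0
  (-1)(1) + (1)(1) = 0 ≤ 0
  (3)(1) + (-3)(1) = 0 ≤ 0
and d ≥ 0, so (0, 3) + t·d stays feasible for every t ≥ 0. Along this ray z = -5x_1 - 7x_2 changes by -12 per unit t, so z → −∞.

The LP is unbounded; z can be made arbitrarily small.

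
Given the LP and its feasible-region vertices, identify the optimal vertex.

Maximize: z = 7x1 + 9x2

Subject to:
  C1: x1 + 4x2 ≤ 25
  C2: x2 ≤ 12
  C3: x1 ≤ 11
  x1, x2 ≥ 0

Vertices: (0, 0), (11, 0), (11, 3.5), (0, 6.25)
Evaluating z = 7x1 + 9x2 at each vertex:
  (0, 0): z = 0
  (11, 0): z = 77
  (11, 3.5): z = 108.5
  (0, 6.25): z = 56.25

The largest value is z = 108.5, attained at (11, 3.5).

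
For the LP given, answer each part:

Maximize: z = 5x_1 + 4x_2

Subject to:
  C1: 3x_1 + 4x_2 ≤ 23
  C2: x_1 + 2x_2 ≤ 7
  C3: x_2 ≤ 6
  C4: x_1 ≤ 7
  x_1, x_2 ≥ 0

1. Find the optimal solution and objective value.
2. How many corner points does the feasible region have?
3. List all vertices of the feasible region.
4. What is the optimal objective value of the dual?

1. x_1 = 7, x_2 = 0, z = 35
2. 3
3. (0, 0), (7, 0), (0, 3.5)
4. 35 (by strong duality, equal to the primal optimum)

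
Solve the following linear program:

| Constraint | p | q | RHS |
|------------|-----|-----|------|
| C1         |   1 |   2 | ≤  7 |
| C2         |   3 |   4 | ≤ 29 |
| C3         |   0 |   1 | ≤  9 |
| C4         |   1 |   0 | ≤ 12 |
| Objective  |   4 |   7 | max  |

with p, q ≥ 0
p = 7, q = 0, z = 28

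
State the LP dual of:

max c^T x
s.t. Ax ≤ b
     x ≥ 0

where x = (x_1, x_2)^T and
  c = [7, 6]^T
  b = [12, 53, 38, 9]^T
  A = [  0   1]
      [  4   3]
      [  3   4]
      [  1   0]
Minimize: z = 12y1 + 53y2 + 38y3 + 9y4

Subject to:
  C1: -4y2 - 3y3 - y4 ≤ -7
  C2: -y1 - 3y2 - 4y3 ≤ -6
  y1, y2, y3, y4 ≥ 0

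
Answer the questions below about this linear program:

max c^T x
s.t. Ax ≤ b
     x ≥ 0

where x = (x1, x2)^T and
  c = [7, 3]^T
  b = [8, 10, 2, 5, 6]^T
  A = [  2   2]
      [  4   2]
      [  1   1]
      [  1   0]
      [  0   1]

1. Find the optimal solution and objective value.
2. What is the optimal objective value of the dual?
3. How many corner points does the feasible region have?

1. x1 = 2, x2 = 0, z = 14
2. 14 (by strong duality, equal to the primal optimum)
3. 3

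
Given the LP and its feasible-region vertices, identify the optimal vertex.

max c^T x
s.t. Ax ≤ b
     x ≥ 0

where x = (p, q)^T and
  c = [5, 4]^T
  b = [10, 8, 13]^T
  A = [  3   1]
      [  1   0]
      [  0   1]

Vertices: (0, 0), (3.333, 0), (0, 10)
(0, 10) with z = 40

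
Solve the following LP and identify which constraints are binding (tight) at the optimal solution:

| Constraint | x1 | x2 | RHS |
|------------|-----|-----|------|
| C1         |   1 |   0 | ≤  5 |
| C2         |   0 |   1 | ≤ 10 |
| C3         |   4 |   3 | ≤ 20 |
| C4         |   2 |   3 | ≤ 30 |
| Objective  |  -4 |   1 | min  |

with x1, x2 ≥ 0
Optimal: x1 = 5, x2 = 0
Slack at optimum:
  C1: slack = 0 (binding)
  C2: slack = 10
  C3: slack = 0 (binding)
  C4: slack = 20
  x1 ≥ 0: x1 = 5
  x2 ≥ 0: x2 = 0 (binding)
Binding constraints: C1, C3, x2 ≥ 0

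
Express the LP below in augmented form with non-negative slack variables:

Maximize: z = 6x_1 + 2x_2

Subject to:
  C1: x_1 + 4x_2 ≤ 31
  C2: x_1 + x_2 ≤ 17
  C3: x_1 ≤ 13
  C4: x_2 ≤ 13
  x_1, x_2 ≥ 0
max z = 6x_1 + 2x_2

s.t.
  x_1 + 4x_2 + s1 = 31
  x_1 + x_2 + s2 = 17
  x_1 + s3 = 13
  x_2 + s4 = 13
  x_1, x_2, s1, s2, s3, s4 ≥ 0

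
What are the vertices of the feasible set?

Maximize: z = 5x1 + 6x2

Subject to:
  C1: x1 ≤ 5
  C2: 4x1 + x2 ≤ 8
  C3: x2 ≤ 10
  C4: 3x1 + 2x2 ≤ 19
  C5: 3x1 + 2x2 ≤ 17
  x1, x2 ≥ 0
Each vertex is the intersection of two constraint boundaries that also satisfies all remaining constraints:
  x1 = 0 and x2 = 0 → (0, 0)
  4x1 + x2 = 8 and x2 = 0 → (2, 0)
  4x1 + x2 = 8 and x1 = 0 → (0, 8)

Vertices: (0, 0), (2, 0), (0, 8)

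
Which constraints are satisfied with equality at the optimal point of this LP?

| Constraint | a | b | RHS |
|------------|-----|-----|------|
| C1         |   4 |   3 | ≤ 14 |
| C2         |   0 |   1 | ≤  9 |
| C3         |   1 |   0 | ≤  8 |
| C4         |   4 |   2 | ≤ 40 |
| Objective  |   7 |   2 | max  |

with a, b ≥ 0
Optimal: a = 3.5, b = 0
Binding: C1, b ≥ 0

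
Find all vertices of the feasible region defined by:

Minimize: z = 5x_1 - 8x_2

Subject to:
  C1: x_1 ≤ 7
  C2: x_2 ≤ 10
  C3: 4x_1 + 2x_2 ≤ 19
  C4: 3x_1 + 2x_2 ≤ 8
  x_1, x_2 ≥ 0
Each vertex is the intersection of two constraint boundaries that also satisfies all remaining constraints:
  x_1 = 0 and x_2 = 0 → (0, 0)
  3x_1 + 2x_2 = 8 and x_2 = 0 → (2.667, 0)
  3x_1 + 2x_2 = 8 and x_1 = 0 → (0, 4)

Vertices: (0, 0), (2.667, 0), (0, 4)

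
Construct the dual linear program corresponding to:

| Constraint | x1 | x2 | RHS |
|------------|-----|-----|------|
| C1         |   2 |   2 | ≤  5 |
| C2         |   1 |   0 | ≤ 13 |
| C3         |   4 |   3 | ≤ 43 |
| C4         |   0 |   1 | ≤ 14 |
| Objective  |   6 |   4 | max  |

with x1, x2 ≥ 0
Minimize: z = 5y1 + 13y2 + 43y3 + 14y4

Subject to:
  C1: -2y1 - y2 - 4y3 ≤ -6
  C2: -2y1 - 3y3 - y4 ≤ -4
  y1, y2, y3, y4 ≥ 0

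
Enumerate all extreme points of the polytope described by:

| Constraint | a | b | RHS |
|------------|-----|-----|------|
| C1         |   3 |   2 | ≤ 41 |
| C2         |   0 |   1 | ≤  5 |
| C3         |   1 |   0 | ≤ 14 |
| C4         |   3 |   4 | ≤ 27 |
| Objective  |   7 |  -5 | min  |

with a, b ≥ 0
Each vertex is the intersection of two constraint boundaries that also satisfies all remaining constraints:
  a = 0 and b = 0 → (0, 0)
  3a + 4b = 27 and b = 0 → (9, 0)
  b = 5 and 3a + 4b = 27 → (2.333, 5)
  b = 5 and a = 0 → (0, 5)

Vertices: (0, 0), (9, 0), (2.333, 5), (0, 5)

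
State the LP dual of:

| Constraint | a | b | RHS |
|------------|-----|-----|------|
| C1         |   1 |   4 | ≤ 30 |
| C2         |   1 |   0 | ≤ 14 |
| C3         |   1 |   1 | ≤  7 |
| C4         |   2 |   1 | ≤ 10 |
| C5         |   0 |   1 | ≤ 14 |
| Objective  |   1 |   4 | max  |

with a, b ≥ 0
Minimize: z = 30y1 + 14y2 + 7y3 + 10y4 + 14y5

Subject to:
  C1: -y1 - y2 - y3 - 2y4 ≤ -1
  C2: -4y1 - y3 - y4 - y5 ≤ -4
  y1, y2, y3, y4, y5 ≥ 0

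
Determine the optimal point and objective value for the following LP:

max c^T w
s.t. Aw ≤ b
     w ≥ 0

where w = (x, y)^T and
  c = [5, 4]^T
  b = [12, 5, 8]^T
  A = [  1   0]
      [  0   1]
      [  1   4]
Each vertex is the intersection of two constraint boundaries that also satisfies all remaining constraints:
  x = 0 and y = 0 → (0, 0)
  x + 4y = 8 and y = 0 → (8, 0)
  x + 4y = 8 and x = 0 → (0, 2)

Evaluating z = 5x + 4y at each vertex:
  (0, 0): z = 0
  (8, 0): z = 40
  (0, 2): z = 8

The maximum is at (8, 0) with z = 40.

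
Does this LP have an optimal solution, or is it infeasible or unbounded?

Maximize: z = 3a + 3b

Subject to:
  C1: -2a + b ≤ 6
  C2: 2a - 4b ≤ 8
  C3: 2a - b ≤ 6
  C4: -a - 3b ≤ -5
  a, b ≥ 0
Feasible point: (0, 2) satisfies every constraint, so the LP is feasible.
Direction d = (1, 2): for each constraint row a, a·d ≤ 0 —
  (-2)(1) + (1)(2) = 0 ≤ 0
  (2)(1) + (-4)(2) = -6 ≤ 0
  (2)(1) + (-1)(2) = 0 ≤ 0
  (-1)(1) + (-3)(2) = -7 ≤ 0
and d ≥ 0, so (0, 2) + t·d stays feasible for every t ≥ 0. Along this ray z = 3a + 3b changes by 9 per unit t, so z → +∞.

Unbounded: there is a feasible ray along which z → +∞.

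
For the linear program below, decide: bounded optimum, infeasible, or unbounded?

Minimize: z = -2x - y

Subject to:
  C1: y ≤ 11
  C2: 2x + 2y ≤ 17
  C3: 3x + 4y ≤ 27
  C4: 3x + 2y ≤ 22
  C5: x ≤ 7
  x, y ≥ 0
The point (7, 0.5) satisfies every constraint, so the LP is feasible; the constraints give x ≤ 7 and y ≤ 11, which with x, y ≥ 0 keep the feasible region inside a bounded box. A feasible, bounded LP attains a finite optimum at a vertex.

Evaluating z = -2x - y at each vertex:
  (0, 0): z = 0
  (7, 0): z = -14
  (7, 0.5): z = -14.5
  (5.667, 2.5): z = -13.83
  (0, 6.75): z = -6.75

Feasible with finite optimum z* = -14.5 at (7, 0.5).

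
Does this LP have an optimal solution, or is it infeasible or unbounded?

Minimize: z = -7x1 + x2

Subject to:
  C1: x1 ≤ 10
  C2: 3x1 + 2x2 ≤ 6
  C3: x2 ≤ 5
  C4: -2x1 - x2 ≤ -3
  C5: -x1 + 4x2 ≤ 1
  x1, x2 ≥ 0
The point (2, 0) satisfies every constraint, so the LP is feasible; the constraints give x1 ≤ 10 and x2 ≤ 5, which with x1, x2 ≥ 0 keep the feasible region inside a bounded box. A feasible, bounded LP attains a finite optimum at a vertex.

Evaluating z = -7x1 + x2 at each vertex:
  (1.5, 0): z = -10.5
  (2, 0): z = -14
  (1.571, 0.6429): z = -10.36
  (1.222, 0.5556): z = -8

The LP has an optimal solution: (2, 0) with z = -14.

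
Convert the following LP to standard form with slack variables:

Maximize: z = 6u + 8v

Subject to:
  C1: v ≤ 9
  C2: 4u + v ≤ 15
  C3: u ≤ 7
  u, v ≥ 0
max z = 6u + 8v

s.t.
  v + s1 = 9
  4u + v + s2 = 15
  u + s3 = 7
  u, v, s1, s2, s3 ≥ 0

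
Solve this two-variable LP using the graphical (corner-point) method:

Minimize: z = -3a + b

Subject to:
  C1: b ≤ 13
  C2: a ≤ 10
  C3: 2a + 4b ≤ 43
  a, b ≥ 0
Each vertex is the intersection of two constraint boundaries that also satisfies all remaining constraints:
  a = 0 and b = 0 → (0, 0)
  a = 10 and b = 0 → (10, 0)
  a = 10 and 2a + 4b = 43 → (10, 5.75)
  2a + 4b = 43 and a = 0 → (0, 10.75)

Evaluating z = -3a + b at each vertex:
  (0, 0): z = 0
  (10, 0): z = -30
  (10, 5.75): z = -24.25
  (0, 10.75): z = 10.75

The minimum is at (10, 0) with z = -30.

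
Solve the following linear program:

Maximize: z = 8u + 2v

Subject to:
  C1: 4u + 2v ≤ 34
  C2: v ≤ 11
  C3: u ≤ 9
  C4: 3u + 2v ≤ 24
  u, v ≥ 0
Each vertex is the intersection of two constraint boundaries that also satisfies all remaining constraints:
  u = 0 and v = 0 → (0, 0)
  3u + 2v = 24 and v = 0 → (8, 0)
  v = 11 and 3u + 2v = 24 → (0.6667, 11)
  v = 11 and u = 0 → (0, 11)

Evaluating z = 8u + 2v at each vertex:
  (0, 0): z = 0
  (8, 0): z = 64
  (0.6667, 11): z = 27.33
  (0, 11): z = 22

The maximum is at (8, 0) with z = 64.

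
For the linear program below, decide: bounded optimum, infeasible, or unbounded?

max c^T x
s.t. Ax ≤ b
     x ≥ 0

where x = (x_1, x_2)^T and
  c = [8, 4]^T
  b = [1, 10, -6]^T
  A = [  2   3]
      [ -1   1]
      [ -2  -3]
One constraint requires 2x_1 + 3x_2 ≤ 1, while the constraint -2x_1 - 3x_2 ≤ -6 is equivalent to 2x_1 + 3x_2 ≥ 6. Together they would need 6 ≤ 2x_1 + 3x_2 ≤ 1, which is impossible since 6 > 1. No point satisfies all constraints.

Infeasible: no point satisfies all constraints simultaneously.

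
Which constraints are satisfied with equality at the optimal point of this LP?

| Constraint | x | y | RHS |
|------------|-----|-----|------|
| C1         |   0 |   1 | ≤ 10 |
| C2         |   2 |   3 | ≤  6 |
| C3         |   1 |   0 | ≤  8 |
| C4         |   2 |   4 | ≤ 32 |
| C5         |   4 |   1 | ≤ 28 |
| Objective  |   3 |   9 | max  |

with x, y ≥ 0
Optimal: x = 0, y = 2
Slack at optimum:
  C1: slack = 8
  C2: slack = 0 (binding)
  C3: slack = 8
  C4: slack = 24
  C5: slack = 26
  x ≥ 0: x = 0 (binding)
  y ≥ 0: y = 2
Binding constraints: C2, x ≥ 0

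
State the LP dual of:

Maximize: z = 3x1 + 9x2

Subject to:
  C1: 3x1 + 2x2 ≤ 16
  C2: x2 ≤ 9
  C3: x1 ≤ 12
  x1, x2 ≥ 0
Minimize: z = 16y1 + 9y2 + 12y3

Subject to:
  C1: -3y1 - y3 ≤ -3
  C2: -2y1 - y2 ≤ -9
  y1, y2, y3 ≥ 0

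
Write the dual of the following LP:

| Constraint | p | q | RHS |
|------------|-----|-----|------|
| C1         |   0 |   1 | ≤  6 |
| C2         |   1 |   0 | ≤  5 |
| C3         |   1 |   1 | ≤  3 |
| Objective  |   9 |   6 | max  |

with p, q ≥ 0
Minimize: z = 6y1 + 5y2 + 3y3

Subject to:
  C1: -y2 - y3 ≤ -9
  C2: -y1 - y3 ≤ -6
  y1, y2, y3 ≥ 0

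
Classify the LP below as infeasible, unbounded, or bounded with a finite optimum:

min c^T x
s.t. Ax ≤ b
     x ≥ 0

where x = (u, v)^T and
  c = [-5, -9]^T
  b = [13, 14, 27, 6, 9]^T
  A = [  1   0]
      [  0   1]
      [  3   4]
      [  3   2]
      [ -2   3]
The point (0, 3) satisfies every constraint, so the LP is feasible; the constraints give u ≤ 13 and v ≤ 14, which with u, v ≥ 0 keep the feasible region inside a bounded box. A feasible, bounded LP attains a finite optimum at a vertex.

Bounded optimum: z* = -27 at (0, 3).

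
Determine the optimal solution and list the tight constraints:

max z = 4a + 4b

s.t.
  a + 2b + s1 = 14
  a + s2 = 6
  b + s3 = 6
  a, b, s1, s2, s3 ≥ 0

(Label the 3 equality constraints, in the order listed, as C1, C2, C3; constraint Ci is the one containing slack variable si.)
Optimal: a = 6, b = 4
Binding: C1, C2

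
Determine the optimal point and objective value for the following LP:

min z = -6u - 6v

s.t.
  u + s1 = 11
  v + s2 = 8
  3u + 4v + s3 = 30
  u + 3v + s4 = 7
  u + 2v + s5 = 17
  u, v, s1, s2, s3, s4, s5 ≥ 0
Each vertex is the intersection of two constraint boundaries that also satisfies all remaining constraints:
  u = 0 and v = 0 → (0, 0)
  u + 3v = 7 and v = 0 → (7, 0)
  u + 3v = 7 and u = 0 → (0, 2.333)

Evaluating z = -6u - 6v at each vertex:
  (0, 0): z = 0
  (7, 0): z = -42
  (0, 2.333): z = -14

The minimum is at (7, 0) with z = -42.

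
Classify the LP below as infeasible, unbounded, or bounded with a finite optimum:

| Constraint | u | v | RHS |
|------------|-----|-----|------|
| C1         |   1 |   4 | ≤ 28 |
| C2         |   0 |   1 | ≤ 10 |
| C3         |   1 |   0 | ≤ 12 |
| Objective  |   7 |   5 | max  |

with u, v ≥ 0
The point (12, 4) satisfies every constraint, so the LP is feasible; the constraints give u ≤ 12 and v ≤ 10, which with u, v ≥ 0 keep the feasible region inside a bounded box. A feasible, bounded LP attains a finite optimum at a vertex.

Evaluating z = 7u + 5v at each vertex:
  (0, 0): z = 0
  (12, 0): z = 84
  (12, 4): z = 104
  (0, 7): z = 35

Feasible with finite optimum z* = 104 at (12, 4).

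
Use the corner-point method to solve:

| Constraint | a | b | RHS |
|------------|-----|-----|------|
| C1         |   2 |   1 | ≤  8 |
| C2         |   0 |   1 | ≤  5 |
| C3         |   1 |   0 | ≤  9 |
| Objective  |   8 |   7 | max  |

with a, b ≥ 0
Each vertex is the intersection of two constraint boundaries that also satisfies all remaining constraints:
  a = 0 and b = 0 → (0, 0)
  2a + b = 8 and b = 0 → (4, 0)
  2a + b = 8 and b = 5 → (1.5, 5)
  b = 5 and a = 0 → (0, 5)

Evaluating z = 8a + 7b at each vertex:
  (0, 0): z = 0
  (4, 0): z = 32
  (1.5, 5): z = 47
  (0, 5): z = 35

The maximum is at (1.5, 5) with z = 47.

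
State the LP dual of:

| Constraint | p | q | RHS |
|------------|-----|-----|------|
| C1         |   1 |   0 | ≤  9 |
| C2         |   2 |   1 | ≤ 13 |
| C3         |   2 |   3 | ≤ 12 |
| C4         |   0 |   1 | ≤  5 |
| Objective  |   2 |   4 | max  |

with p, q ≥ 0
Minimize: z = 9y1 + 13y2 + 12y3 + 5y4

Subject to:
  C1: -y1 - 2y2 - 2y3 ≤ -2
  C2: -y2 - 3y3 - y4 ≤ -4
  y1, y2, y3, y4 ≥ 0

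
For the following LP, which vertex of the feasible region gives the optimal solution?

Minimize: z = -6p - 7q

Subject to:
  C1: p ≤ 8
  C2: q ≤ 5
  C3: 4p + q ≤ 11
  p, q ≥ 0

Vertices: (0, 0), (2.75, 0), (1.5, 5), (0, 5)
Evaluating z = -6p - 7q at each vertex:
  (0, 0): z = 0
  (2.75, 0): z = -16.5
  (1.5, 5): z = -44
  (0, 5): z = -35

The smallest value is z = -44, attained at (1.5, 5).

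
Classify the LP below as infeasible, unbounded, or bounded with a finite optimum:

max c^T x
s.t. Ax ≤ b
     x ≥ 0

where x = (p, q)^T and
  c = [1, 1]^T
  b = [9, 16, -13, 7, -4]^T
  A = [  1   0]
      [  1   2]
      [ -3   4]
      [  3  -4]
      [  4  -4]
One constraint requires 3p - 4q ≤ 7, while the constraint -3p + 4q ≤ -13 is equivalent to 3p - 4q ≥ 13. Together they would need 13 ≤ 3p - 4q ≤ 7, which is impossible since 13 > 7. No point satisfies all constraints.

The feasible region is empty; the LP is infeasible.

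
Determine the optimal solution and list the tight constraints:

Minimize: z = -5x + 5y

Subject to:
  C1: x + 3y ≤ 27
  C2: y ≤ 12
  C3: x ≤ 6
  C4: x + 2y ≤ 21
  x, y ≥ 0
Optimal: x = 6, y = 0
Slack at optimum:
  C1: slack = 21
  C2: slack = 12
  C3: slack = 0 (binding)
  C4: slack = 15
  x ≥ 0: x = 6
  y ≥ 0: y = 0 (binding)
Binding constraints: C3, y ≥ 0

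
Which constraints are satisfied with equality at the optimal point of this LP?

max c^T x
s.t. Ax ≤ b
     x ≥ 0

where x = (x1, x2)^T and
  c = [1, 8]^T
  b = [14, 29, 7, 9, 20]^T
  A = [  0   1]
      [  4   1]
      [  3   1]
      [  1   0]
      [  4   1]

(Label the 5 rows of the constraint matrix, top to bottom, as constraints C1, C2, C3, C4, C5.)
Optimal: x1 = 0, x2 = 7
Slack at optimum:
  C1: slack = 7
  C2: slack = 22
  C3: slack = 0 (binding)
  C4: slack = 9
  C5: slack = 13
  x1 ≥ 0: x1 = 0 (binding)
  x2 ≥ 0: x2 = 7
Binding constraints: C3, x1 ≥ 0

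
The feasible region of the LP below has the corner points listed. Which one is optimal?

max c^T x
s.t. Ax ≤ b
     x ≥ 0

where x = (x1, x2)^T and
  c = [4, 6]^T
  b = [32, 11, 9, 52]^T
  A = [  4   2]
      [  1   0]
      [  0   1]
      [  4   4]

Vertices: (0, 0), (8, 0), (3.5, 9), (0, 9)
(3.5, 9) with z = 68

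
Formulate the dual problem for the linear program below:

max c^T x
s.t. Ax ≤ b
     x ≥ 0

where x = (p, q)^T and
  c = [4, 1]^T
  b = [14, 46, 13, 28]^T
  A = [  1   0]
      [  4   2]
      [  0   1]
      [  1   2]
Minimize: z = 14y1 + 46y2 + 13y3 + 28y4

Subject to:
  C1: -y1 - 4y2 - y4 ≤ -4
  C2: -2y2 - y3 - 2y4 ≤ -1
  y1, y2, y3, y4 ≥ 0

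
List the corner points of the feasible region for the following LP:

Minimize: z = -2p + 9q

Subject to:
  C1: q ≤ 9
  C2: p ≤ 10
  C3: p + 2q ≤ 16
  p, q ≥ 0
Each vertex is the intersection of two constraint boundaries that also satisfies all remaining constraints:
  p = 0 and q = 0 → (0, 0)
  p = 10 and q = 0 → (10, 0)
  p = 10 and p + 2q = 16 → (10, 3)
  p + 2q = 16 and p = 0 → (0, 8)

Vertices: (0, 0), (10, 0), (10, 3), (0, 8)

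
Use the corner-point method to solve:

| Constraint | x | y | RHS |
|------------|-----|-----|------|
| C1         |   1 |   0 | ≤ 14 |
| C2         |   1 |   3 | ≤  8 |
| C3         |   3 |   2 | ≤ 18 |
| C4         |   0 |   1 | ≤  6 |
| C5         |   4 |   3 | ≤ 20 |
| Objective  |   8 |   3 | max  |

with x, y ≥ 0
Each vertex is the intersection of two constraint boundaries that also satisfies all remaining constraints:
  x = 0 and y = 0 → (0, 0)
  4x + 3y = 20 and y = 0 → (5, 0)
  x + 3y = 8 and 4x + 3y = 20 → (4, 1.333)
  x + 3y = 8 and x = 0 → (0, 2.667)

Evaluating z = 8x + 3y at each vertex:
  (0, 0): z = 0
  (5, 0): z = 40
  (4, 1.333): z = 36
  (0, 2.667): z = 8

The maximum is at (5, 0) with z = 40.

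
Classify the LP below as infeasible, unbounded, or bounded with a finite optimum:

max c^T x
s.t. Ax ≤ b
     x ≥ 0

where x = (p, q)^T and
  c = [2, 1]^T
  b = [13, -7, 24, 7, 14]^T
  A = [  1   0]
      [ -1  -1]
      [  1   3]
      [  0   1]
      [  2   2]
The point (7, 0) satisfies every constraint, so the LP is feasible; the constraints give p ≤ 13 and q ≤ 7, which with p, q ≥ 0 keep the feasible region inside a bounded box. A feasible, bounded LP attains a finite optimum at a vertex.

Evaluating z = 2p + q at each vertex:
  (7, 0): z = 14
  (0, 7): z = 7

Feasible with finite optimum z* = 14 at (7, 0).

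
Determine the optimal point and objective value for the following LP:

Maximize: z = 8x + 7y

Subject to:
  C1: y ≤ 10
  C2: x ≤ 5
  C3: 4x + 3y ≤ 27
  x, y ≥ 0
Each vertex is the intersection of two constraint boundaries that also satisfies all remaining constraints:
  x = 0 and y = 0 → (0, 0)
  x = 5 and y = 0 → (5, 0)
  x = 5 and 4x + 3y = 27 → (5, 2.333)
  4x + 3y = 27 and x = 0 → (0, 9)

Evaluating z = 8x + 7y at each vertex:
  (0, 0): z = 0
  (5, 0): z = 40
  (5, 2.333): z = 56.33
  (0, 9): z = 63

The maximum is at (0, 9) with z = 63.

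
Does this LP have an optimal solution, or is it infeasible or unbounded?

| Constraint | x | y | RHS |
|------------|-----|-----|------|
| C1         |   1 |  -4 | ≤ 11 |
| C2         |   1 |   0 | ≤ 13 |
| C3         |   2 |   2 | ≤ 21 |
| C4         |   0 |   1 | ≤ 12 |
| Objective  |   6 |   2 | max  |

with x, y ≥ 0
The point (10.5, 0) satisfies every constraint, so the LP is feasible; the constraints give x ≤ 13 and y ≤ 12, which with x, y ≥ 0 keep the feasible region inside a bounded box. A feasible, bounded LP attains a finite optimum at a vertex.

The LP has an optimal solution: (10.5, 0) with z = 63.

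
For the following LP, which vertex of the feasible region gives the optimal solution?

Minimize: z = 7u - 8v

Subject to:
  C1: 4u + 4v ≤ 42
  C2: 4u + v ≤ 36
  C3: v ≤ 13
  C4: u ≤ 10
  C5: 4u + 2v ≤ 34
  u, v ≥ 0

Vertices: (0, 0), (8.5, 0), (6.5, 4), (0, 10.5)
Evaluating z = 7u - 8v at each vertex:
  (0, 0): z = 0
  (8.5, 0): z = 59.5
  (6.5, 4): z = 13.5
  (0, 10.5): z = -84

The smallest value is z = -84, attained at (0, 10.5).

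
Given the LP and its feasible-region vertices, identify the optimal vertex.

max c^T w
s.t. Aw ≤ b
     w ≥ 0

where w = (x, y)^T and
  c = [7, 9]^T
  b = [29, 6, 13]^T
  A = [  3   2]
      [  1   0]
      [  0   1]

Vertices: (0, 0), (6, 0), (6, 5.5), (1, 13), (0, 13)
(1, 13) with z = 124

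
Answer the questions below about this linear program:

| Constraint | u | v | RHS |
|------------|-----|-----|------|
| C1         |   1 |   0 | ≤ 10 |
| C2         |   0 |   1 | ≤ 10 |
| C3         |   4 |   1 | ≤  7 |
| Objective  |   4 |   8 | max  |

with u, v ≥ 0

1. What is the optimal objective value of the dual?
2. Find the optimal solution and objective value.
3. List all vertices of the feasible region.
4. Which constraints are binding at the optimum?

1. 56 (by strong duality, equal to the primal optimum)
2. u = 0, v = 7, z = 56
3. (0, 0), (1.75, 0), (0, 7)
4. C3, u ≥ 0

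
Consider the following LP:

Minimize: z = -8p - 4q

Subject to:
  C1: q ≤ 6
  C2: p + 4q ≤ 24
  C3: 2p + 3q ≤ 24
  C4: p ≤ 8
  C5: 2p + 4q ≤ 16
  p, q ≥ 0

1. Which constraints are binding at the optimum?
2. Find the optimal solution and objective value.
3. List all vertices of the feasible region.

1. C4, C5, q ≥ 0
2. p = 8, q = 0, z = -64
3. (0, 0), (8, 0), (0, 4)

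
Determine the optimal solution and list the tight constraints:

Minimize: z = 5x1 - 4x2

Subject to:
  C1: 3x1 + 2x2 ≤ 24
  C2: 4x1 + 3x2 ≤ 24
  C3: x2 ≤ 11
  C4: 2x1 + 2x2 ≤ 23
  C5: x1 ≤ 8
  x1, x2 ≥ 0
Optimal: x1 = 0, x2 = 8
Slack at optimum:
  C1: slack = 8
  C2: slack = 0 (binding)
  C3: slack = 3
  C4: slack = 7
  C5: slack = 8
  x1 ≥ 0: x1 = 0 (binding)
  x2 ≥ 0: x2 = 8
Binding constraints: C2, x1 ≥ 0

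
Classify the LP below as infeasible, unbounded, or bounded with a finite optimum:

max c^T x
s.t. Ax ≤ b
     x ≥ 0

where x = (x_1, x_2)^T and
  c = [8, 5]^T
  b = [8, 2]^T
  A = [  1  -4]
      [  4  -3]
Feasible point: (0, 0) satisfies every constraint, so the LP is feasible.
Direction d = (0, 1): for each constraint row a, a·d ≤ 0 —
  (1)(0) + (-4)(1) = -4 ≤ 0
  (4)(0) + (-3)(1) = -3 ≤ 0
and d ≥ 0, so (0, 0) + t·d stays feasible for every t ≥ 0. Along this ray z = 8x_1 + 5x_2 changes by 5 per unit t, so z → +∞.

The LP is unbounded; z can be made arbitrarily large.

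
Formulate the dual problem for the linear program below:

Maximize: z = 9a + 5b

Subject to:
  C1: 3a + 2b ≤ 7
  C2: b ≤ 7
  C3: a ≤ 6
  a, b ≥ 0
Minimize: z = 7y1 + 7y2 + 6y3

Subject to:
  C1: -3y1 - y3 ≤ -9
  C2: -2y1 - y2 ≤ -5
  y1, y2, y3 ≥ 0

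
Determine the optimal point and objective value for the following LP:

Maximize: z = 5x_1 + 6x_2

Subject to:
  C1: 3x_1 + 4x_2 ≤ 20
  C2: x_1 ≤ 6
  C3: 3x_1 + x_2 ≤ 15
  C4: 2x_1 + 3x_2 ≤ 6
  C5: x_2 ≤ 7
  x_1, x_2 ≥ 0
Each vertex is the intersection of two constraint boundaries that also satisfies all remaining constraints:
  x_1 = 0 and x_2 = 0 → (0, 0)
  2x_1 + 3x_2 = 6 and x_2 = 0 → (3, 0)
  2x_1 + 3x_2 = 6 and x_1 = 0 → (0, 2)

Evaluating z = 5x_1 + 6x_2 at each vertex:
  (0, 0): z = 0
  (3, 0): z = 15
  (0, 2): z = 12

The maximum is at (3, 0) with z = 15.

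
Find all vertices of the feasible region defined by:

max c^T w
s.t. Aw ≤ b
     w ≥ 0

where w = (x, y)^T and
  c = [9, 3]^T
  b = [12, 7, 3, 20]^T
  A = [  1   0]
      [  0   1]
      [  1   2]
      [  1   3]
Each vertex is the intersection of two constraint boundaries that also satisfies all remaining constraints:
  x = 0 and y = 0 → (0, 0)
  x + 2y = 3 and y = 0 → (3, 0)
  x + 2y = 3 and x = 0 → (0, 1.5)

Vertices: (0, 0), (3, 0), (0, 1.5)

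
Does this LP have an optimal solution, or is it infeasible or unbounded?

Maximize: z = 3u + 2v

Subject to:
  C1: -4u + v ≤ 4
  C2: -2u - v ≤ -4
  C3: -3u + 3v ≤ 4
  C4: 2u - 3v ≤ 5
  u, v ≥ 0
Feasible point: (2, 0) satisfies every constraint, so the LP is feasible.
Direction d = (1, 1): for each constraint row a, a·d ≤ 0 —
  (-4)(1) + (1)(1) = -3 ≤ 0
  (-2)(1) + (-1)(1) = -3 ≤ 0
  (-3)(1) + (3)(1) = 0 ≤ 0
  (2)(1) + (-3)(1) = -1 ≤ 0
and d ≥ 0, so (2, 0) + t·d stays feasible for every t ≥ 0. Along this ray z = 3u + 2v changes by 5 per unit t, so z → +∞.

Unbounded: there is a feasible ray along which z → +∞.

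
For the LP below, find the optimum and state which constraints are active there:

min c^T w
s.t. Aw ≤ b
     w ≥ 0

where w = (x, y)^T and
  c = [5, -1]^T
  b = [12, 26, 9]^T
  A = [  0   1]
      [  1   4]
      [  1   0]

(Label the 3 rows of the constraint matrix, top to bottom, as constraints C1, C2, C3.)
Optimal: x = 0, y = 6.5
Binding: C2, x ≥ 0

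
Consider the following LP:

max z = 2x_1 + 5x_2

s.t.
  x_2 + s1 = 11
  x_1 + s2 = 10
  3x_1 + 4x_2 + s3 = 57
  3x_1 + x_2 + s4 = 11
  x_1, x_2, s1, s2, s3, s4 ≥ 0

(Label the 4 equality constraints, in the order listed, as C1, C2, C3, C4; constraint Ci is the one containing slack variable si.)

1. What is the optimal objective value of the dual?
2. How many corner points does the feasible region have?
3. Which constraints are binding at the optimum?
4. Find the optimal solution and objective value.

1. 55 (by strong duality, equal to the primal optimum)
2. 3
3. C1, C4, x_1 ≥ 0
4. x_1 = 0, x_2 = 11, z = 55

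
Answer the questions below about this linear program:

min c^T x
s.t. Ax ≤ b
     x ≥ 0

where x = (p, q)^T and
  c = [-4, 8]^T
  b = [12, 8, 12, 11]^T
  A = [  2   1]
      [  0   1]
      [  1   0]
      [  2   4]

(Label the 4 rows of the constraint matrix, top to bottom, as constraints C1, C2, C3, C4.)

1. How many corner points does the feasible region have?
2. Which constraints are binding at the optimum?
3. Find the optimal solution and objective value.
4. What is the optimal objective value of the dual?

1. 3
2. C4, q ≥ 0
3. p = 5.5, q = 0, z = -22
4. -22 (by strong duality, equal to the primal optimum)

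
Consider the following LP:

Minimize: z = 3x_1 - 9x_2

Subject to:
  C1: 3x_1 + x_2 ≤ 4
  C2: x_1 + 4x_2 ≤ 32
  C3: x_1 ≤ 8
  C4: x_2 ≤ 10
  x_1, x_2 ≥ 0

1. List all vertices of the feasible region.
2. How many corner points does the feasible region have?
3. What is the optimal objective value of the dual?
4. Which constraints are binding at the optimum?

1. (0, 0), (1.333, 0), (0, 4)
2. 3
3. -36 (by strong duality, equal to the primal optimum)
4. C1, x_1 ≥ 0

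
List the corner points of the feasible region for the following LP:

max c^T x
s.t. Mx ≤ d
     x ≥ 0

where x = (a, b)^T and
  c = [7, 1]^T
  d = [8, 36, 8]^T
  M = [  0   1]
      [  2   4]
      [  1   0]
Each vertex is the intersection of two constraint boundaries that also satisfies all remaining constraints:
  a = 0 and b = 0 → (0, 0)
  a = 8 and b = 0 → (8, 0)
  2a + 4b = 36 and a = 8 → (8, 5)
  b = 8 and 2a + 4b = 36 → (2, 8)
  b = 8 and a = 0 → (0, 8)

Vertices: (0, 0), (8, 0), (8, 5), (2, 8), (0, 8)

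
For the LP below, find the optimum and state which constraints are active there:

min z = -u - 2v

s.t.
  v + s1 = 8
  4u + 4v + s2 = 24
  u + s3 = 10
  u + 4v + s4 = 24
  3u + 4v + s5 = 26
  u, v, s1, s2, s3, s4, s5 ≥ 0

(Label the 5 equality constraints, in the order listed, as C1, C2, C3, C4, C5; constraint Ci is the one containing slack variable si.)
Optimal: u = 0, v = 6
Slack at optimum:
  C1: slack = 2
  C2: slack = 0 (binding)
  C3: slack = 10
  C4: slack = 0 (binding)
  C5: slack = 2
  u ≥ 0: u = 0 (binding)
  v ≥ 0: v = 6
Binding constraints: C2, C4, u ≥ 0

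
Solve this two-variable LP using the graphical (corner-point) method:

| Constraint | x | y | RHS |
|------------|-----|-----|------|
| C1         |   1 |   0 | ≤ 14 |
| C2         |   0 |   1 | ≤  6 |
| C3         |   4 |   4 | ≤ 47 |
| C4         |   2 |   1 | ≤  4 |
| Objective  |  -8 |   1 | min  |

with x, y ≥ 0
Each vertex is the intersection of two constraint boundaries that also satisfies all remaining constraints:
  x = 0 and y = 0 → (0, 0)
  2x + y = 4 and y = 0 → (2, 0)
  2x + y = 4 and x = 0 → (0, 4)

Evaluating z = -8x + y at each vertex:
  (0, 0): z = 0
  (2, 0): z = -16
  (0, 4): z = 4

The minimum is at (2, 0) with z = -16.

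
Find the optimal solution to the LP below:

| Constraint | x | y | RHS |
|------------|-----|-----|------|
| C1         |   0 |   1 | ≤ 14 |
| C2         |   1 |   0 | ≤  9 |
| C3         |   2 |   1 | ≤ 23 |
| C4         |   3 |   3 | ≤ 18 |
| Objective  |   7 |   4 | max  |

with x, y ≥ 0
Each vertex is the intersection of two constraint boundaries that also satisfies all remaining constraints:
  x = 0 and y = 0 → (0, 0)
  3x + 3y = 18 and y = 0 → (6, 0)
  3x + 3y = 18 and x = 0 → (0, 6)

Evaluating z = 7x + 4y at each vertex:
  (0, 0): z = 0
  (6, 0): z = 42
  (0, 6): z = 24

The maximum is at (6, 0) with z = 42.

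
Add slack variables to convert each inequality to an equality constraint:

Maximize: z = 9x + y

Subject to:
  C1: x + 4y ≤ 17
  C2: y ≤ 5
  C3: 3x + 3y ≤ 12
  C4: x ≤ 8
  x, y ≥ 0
max z = 9x + y

s.t.
  x + 4y + s1 = 17
  y + s2 = 5
  3x + 3y + s3 = 12
  x + s4 = 8
  x, y, s1, s2, s3, s4 ≥ 0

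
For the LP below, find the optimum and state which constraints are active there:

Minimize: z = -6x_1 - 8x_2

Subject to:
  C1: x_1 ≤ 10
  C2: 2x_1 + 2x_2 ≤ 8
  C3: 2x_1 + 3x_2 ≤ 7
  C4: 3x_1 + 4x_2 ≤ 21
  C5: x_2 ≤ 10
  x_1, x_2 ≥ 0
Optimal: x_1 = 3.5, x_2 = 0
Binding: C3, x_2 ≥ 0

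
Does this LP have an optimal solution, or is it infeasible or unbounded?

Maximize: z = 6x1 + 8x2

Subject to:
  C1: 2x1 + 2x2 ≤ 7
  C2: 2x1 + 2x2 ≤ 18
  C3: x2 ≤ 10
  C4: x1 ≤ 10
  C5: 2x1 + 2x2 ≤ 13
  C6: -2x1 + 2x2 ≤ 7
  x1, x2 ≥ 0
The point (0, 3.5) satisfies every constraint, so the LP is feasible; the constraints give x1 ≤ 10 and x2 ≤ 10, which with x1, x2 ≥ 0 keep the feasible region inside a bounded box. A feasible, bounded LP attains a finite optimum at a vertex.

Feasible with finite optimum z* = 28 at (0, 3.5).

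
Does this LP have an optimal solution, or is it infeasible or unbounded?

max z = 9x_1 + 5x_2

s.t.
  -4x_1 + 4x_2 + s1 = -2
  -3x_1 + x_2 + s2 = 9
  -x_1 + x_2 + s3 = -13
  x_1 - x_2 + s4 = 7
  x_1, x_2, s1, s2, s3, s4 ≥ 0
The row x_1 - x_2 + s4 = 7 with s4 ≥ 0 requires x_1 - x_2 ≤ 7, while the row -x_1 + x_2 + s3 = -13 with s3 ≥ 0 is equivalent to x_1 - x_2 ≥ 13. Together they would need 13 ≤ x_1 - x_2 ≤ 7, which is impossible since 13 > 7. No point satisfies all constraints.

The feasible region is empty; the LP is infeasible.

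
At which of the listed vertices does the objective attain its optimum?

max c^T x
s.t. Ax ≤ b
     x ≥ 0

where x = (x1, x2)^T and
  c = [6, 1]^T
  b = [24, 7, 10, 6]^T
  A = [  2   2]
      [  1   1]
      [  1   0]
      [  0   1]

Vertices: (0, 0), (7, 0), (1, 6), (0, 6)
(7, 0) with z = 42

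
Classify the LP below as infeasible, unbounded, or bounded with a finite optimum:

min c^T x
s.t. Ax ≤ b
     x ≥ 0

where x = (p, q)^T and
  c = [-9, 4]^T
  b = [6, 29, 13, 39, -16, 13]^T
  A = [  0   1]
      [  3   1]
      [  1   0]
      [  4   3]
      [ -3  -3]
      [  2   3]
The point (6.5, 0) satisfies every constraint, so the LP is feasible; the constraints give p ≤ 13 and q ≤ 6, which with p, q ≥ 0 keep the feasible region inside a bounded box. A feasible, bounded LP attains a finite optimum at a vertex.

Bounded optimum: z* = -58.5 at (6.5, 0).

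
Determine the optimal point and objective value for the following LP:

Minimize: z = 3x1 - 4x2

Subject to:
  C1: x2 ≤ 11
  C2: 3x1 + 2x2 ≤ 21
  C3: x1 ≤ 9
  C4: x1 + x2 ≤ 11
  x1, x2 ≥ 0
x1 = 0, x2 = 10.5, z = -42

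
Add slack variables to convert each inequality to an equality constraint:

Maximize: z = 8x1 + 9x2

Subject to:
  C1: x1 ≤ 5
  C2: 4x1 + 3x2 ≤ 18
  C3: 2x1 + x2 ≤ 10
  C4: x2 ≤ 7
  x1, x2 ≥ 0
max z = 8x1 + 9x2

s.t.
  x1 + s1 = 5
  4x1 + 3x2 + s2 = 18
  2x1 + x2 + s3 = 10
  x2 + s4 = 7
  x1, x2, s1, s2, s3, s4 ≥ 0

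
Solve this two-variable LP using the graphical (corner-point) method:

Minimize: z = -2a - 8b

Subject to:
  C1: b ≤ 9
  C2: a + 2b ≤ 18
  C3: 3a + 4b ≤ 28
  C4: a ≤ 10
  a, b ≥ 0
Each vertex is the intersection of two constraint boundaries that also satisfies all remaining constraints:
  a = 0 and b = 0 → (0, 0)
  3a + 4b = 28 and b = 0 → (9.333, 0)
  3a + 4b = 28 and a = 0 → (0, 7)

Evaluating z = -2a - 8b at each vertex:
  (0, 0): z = 0
  (9.333, 0): z = -18.67
  (0, 7): z = -56

The minimum is at (0, 7) with z = -56.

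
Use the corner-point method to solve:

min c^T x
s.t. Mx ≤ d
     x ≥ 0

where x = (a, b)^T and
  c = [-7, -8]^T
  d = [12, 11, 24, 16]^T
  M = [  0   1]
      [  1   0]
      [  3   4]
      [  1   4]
Each vertex is the intersection of two constraint boundaries that also satisfies all remaining constraints:
  a = 0 and b = 0 → (0, 0)
  3a + 4b = 24 and b = 0 → (8, 0)
  3a + 4b = 24 and a + 4b = 16 → (4, 3)
  a + 4b = 16 and a = 0 → (0, 4)

Evaluating z = -7a - 8b at each vertex:
  (0, 0): z = 0
  (8, 0): z = -56
  (4, 3): z = -52
  (0, 4): z = -32

The minimum is at (8, 0) with z = -56.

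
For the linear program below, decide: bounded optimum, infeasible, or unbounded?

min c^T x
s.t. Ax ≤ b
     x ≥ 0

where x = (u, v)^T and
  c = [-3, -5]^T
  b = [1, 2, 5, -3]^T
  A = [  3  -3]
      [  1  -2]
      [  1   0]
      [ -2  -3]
Feasible point: (0, 1) satisfies every constraint, so the LP is feasible.
Direction d = (0, 1): for each constraint row a, a·d ≤ 0 —
  (3)(0) + (-3)(1) = -3 ≤ 0
  (1)(0) + (-2)(1) = -2 ≤ 0
  (1)(0) + (0)(1) = 0 ≤ 0
  (-2)(0) + (-3)(1) = -3 ≤ 0
and d ≥ 0, so (0, 1) + t·d stays feasible for every t ≥ 0. Along this ray z = -3u - 5v changes by -5 per unit t, so z → −∞.

The LP is unbounded; z can be made arbitrarily small.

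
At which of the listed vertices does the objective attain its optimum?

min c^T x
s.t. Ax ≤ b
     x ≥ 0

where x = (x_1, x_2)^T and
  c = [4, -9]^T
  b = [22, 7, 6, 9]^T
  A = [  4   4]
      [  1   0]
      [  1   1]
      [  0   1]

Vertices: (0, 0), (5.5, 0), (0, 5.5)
Evaluating z = 4x_1 - 9x_2 at each vertex:
  (0, 0): z = 0
  (5.5, 0): z = 22
  (0, 5.5): z = -49.5

The smallest value is z = -49.5, attained at (0, 5.5).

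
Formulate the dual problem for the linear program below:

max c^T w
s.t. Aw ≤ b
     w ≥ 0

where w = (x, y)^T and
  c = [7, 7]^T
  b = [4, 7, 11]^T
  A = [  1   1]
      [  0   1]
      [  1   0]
Minimize: z = 4y1 + 7y2 + 11y3

Subject to:
  C1: -y1 - y3 ≤ -7
  C2: -y1 - y2 ≤ -7
  y1, y2, y3 ≥ 0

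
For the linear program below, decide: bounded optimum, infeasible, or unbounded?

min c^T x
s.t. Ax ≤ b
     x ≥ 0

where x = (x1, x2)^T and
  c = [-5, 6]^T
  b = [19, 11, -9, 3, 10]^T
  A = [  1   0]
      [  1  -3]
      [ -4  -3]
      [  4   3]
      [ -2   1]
One constraint requires 4x1 + 3x2 ≤ 3, while the constraint -4x1 - 3x2 ≤ -9 is equivalent to 4x1 + 3x2 ≥ 9. Together they would need 9 ≤ 4x1 + 3x2 ≤ 3, which is impossible since 9 > 3. No point satisfies all constraints.

The feasible region is empty; the LP is infeasible.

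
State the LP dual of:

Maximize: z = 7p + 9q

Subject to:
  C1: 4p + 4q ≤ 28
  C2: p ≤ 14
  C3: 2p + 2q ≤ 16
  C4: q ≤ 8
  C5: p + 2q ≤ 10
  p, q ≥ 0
Minimize: z = 28y1 + 14y2 + 16y3 + 8y4 + 10y5

Subject to:
  C1: -4y1 - y2 - 2y3 - y5 ≤ -7
  C2: -4y1 - 2y3 - y4 - 2y5 ≤ -9
  y1, y2, y3, y4, y5 ≥ 0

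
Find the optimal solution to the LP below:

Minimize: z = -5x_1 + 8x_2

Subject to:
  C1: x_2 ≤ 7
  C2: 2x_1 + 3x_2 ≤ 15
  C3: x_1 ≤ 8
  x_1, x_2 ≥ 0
x_1 = 7.5, x_2 = 0, z = -37.5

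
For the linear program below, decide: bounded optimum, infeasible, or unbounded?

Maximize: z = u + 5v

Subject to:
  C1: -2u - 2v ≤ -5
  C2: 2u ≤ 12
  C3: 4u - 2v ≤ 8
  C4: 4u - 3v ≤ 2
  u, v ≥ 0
Feasible point: (0, 3) satisfies every constraint, so the LP is feasible.
Direction d = (0, 1): for each constraint row a, a·d ≤ 0 —
  (-2)(0) + (-2)(1) = -2 ≤ 0
  (2)(0) + (0)(1) = 0 ≤ 0
  (4)(0) + (-2)(1) = -2 ≤ 0
  (4)(0) + (-3)(1) = -3 ≤ 0
and d ≥ 0, so (0, 3) + t·d stays feasible for every t ≥ 0. Along this ray z = u + 5v changes by 5 per unit t, so z → +∞.

The LP is unbounded; z can be made arbitrarily large.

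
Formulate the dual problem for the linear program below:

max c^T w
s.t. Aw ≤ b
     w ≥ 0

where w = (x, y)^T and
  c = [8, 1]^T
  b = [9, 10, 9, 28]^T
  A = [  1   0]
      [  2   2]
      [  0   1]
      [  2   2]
Minimize: z = 9y1 + 10y2 + 9y3 + 28y4

Subject to:
  C1: -y1 - 2y2 - 2y4 ≤ -8
  C2: -2y2 - y3 - 2y4 ≤ -1
  y1, y2, y3, y4 ≥ 0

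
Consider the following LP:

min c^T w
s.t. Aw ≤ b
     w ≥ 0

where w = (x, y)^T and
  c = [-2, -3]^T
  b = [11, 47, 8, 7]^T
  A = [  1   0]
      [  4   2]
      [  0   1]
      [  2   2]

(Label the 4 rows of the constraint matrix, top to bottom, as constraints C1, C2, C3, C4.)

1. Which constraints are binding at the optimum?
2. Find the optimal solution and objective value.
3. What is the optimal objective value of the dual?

1. C4, x ≥ 0
2. x = 0, y = 3.5, z = -10.5
3. -10.5 (by strong duality, equal to the primal optimum)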